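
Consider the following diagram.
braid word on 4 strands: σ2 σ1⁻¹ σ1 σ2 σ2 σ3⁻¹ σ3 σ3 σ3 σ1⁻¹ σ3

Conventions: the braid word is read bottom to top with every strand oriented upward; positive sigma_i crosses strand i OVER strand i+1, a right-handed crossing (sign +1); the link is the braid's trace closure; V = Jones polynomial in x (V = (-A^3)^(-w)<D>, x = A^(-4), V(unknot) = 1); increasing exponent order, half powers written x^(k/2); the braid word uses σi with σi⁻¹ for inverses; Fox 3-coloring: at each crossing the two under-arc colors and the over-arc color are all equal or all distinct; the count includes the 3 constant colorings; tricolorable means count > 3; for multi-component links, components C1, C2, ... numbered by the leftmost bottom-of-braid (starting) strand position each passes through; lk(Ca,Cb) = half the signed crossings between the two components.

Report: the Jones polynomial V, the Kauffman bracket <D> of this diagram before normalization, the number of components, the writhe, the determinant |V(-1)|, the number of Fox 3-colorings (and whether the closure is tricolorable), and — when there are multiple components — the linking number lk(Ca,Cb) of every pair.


V = x^2 + 2x^4 - 2x^5 + x^6 - 2x^7 + x^8
<D> = -A^-17 + 2A^-13 - A^-9 + 2A^-5 - 2A^-1 - A^7 (w = +5)
1 component over 11 crossings, w = +5
27 Fox colorings among 3^11, |V(-1)| = 9: tricolorable
why: V spans 6 powers of x: at least 6 crossings in any diagram


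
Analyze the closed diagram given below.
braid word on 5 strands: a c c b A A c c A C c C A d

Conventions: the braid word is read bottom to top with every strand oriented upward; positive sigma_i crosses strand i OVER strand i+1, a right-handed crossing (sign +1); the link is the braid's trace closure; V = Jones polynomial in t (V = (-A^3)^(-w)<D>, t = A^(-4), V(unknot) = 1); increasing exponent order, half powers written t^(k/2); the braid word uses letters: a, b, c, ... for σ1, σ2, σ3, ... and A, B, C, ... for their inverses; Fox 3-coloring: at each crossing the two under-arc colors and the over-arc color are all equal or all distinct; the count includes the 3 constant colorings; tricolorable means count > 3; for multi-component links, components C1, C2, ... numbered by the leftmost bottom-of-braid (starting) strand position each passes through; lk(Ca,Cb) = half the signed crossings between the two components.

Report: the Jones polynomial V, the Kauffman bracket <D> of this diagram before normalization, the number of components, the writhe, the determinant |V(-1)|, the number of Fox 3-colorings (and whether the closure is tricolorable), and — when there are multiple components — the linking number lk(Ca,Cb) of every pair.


Jones polynomial: V(t) = -t^-3 + t^-2 - t^-1 + 3 - t + t^2 - t^3
<D> = -A^-6 + A^-2 - A^2 + 3A^6 - A^10 + A^14 - A^18; writhe +2
components 1, writhe +2 (14 crossings)
3-colorings: 27 of 3^14, det 9 — tricolorable
note: V is palindromic (span 6, det 9): t -> 1/t fixes it; necessary, not sufficient, for amphichirality


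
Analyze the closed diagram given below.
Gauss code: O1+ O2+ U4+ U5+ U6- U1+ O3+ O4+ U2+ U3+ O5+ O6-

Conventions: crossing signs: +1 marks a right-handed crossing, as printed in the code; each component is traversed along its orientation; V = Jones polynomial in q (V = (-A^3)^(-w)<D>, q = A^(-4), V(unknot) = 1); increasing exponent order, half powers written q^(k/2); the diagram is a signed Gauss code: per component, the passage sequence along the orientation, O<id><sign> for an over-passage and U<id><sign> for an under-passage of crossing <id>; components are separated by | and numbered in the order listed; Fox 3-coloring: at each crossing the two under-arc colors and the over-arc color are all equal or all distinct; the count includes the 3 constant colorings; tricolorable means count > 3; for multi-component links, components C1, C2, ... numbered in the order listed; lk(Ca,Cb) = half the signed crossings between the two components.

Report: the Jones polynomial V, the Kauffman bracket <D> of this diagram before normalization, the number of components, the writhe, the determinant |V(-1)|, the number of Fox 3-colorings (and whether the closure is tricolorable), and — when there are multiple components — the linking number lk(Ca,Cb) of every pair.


V = q + q^3 - q^4
<D> = -A^-4 + 1 + A^8 (w = +4)
1 component over 6 crossings, w = +4
9 Fox colorings among 3^6, |V(-1)| = 3: tricolorable
why: |V(-1)| = 3: so tricolorable, since 3 divides 3


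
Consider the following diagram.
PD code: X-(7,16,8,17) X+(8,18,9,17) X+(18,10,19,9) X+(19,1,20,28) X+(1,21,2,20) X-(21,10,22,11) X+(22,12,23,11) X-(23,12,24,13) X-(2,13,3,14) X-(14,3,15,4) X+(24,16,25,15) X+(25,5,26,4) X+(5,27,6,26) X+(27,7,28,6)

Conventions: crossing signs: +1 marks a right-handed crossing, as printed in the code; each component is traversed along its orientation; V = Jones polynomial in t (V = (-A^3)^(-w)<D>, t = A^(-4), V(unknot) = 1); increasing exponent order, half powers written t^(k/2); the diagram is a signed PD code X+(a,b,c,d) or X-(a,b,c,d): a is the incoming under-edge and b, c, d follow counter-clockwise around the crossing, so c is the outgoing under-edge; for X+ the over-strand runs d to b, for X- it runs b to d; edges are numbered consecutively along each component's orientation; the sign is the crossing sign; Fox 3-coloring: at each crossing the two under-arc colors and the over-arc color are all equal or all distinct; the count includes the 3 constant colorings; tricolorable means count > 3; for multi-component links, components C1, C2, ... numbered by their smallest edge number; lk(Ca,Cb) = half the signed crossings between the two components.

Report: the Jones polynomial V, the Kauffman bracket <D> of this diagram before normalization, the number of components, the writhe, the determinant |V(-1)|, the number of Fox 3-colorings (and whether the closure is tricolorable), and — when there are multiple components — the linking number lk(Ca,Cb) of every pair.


V(t) = t - t^2 + 2t^3 - t^4 + t^5 - t^6
bracket: -A^-12 + A^-8 - A^-4 + 2 - A^4 + A^8, w = +4
1 component, writhe +4, over 14 crossings
det 7, colorings 3 of 3^14 — not tricolorable
observation: w = +4 (over 14 crossings) is diagram-only; (-A^3)^(-4) removes it from V


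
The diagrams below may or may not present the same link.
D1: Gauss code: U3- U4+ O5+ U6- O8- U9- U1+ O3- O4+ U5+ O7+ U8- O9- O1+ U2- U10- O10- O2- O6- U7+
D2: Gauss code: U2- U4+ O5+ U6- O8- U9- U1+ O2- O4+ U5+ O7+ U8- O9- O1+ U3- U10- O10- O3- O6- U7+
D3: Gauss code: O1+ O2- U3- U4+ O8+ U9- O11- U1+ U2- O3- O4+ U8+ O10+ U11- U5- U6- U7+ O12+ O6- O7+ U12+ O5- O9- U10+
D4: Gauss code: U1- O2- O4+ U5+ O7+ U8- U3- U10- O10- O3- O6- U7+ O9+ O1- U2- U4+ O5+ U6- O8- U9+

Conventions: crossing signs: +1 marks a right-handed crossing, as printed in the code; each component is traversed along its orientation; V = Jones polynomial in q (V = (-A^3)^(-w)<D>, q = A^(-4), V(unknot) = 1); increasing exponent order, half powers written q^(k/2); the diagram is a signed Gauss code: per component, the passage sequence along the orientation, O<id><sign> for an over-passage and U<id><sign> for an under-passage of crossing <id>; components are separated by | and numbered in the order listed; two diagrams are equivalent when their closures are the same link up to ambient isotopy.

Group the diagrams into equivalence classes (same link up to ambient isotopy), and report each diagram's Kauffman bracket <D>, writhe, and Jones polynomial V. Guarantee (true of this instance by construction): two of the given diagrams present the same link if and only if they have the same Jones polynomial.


grouping into links: {D1, D2, D3, D4}
V(D1) = q^-2 - q^-1 + 1 - q + q^2  (w -2, c 10, <D> = A^-14 - A^-10 + A^-6 - A^-2 + A^2)
D2 (bracket A^-14 - A^-10 + A^-6 - A^-2 + A^2; 10 crossings at w = -2): V = q^-2 - q^-1 + 1 - q + q^2
D3 (bracket A^-8 - A^-4 + 1 - A^4 + A^8; 12 crossings at w = 0): V = q^-2 - q^-1 + 1 - q + q^2
V(D4) = q^-2 - q^-1 + 1 - q + q^2  [10 crossings, <D> = A^-14 - A^-10 + A^-6 - A^-2 + A^2, w = -2]
why: all 4 diagrams share one V(q), hence one class


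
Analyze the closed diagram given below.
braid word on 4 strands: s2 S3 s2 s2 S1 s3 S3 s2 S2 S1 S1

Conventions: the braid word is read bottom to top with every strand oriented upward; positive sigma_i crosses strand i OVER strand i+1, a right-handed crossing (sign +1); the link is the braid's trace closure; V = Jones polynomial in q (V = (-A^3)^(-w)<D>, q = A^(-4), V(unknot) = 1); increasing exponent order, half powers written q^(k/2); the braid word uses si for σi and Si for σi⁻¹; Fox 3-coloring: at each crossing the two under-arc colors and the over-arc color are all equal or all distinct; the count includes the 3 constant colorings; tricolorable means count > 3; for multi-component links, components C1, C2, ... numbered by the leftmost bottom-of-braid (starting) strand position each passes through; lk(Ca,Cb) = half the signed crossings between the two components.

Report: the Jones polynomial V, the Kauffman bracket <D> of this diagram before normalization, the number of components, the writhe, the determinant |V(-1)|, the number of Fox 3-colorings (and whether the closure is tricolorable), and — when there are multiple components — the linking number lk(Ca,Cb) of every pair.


V = -q^-3 + q^-2 - q^-1 + 3 - q + q^2 - q^3
<D> = A^-15 - A^-11 + A^-7 - 3A^-3 + A - A^5 + A^9 (w = -1)
1 component over 11 crossings, w = -1
27 Fox colorings among 3^11, |V(-1)| = 9: tricolorable
why: V is palindromic (span 6, det 9): q -> 1/q fixes it; necessary, not sufficient, for amphichirality


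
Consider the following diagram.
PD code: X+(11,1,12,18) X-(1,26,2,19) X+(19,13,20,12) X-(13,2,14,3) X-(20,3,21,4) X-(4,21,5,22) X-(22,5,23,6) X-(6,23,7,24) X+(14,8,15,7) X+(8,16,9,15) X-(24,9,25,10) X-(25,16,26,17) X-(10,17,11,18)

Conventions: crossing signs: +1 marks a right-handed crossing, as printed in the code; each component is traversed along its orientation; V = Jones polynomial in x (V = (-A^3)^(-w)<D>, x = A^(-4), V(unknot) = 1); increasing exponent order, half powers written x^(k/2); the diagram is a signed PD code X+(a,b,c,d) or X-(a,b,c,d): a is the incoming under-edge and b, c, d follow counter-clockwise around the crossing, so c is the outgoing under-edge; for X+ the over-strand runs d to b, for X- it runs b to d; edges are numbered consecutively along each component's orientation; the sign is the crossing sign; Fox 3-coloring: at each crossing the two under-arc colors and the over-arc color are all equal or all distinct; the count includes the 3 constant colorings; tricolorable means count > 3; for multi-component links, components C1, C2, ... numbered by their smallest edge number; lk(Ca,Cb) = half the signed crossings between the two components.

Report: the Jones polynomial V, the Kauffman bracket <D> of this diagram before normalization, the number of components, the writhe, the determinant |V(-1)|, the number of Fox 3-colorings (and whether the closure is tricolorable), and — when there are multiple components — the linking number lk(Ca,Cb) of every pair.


V = -x^(-19/2) + 2x^(-17/2) - 4x^(-15/2) + 6x^(-13/2) - 7x^(-11/2) + 7x^(-9/2) - 7x^(-7/2) + 4x^(-5/2) - 3x^(-3/2) + x^(-1/2)
<D> = -A^-13 + 3A^-9 - 4A^-5 + 7A^-1 - 7A^3 + 7A^7 - 6A^11 + 4A^15 - 2A^19 + A^23 (w = -5)
2 components over 13 crossings, w = -5
lk(C1,C2): -3
9 Fox colorings among 3^13, |V(-1)| = 42: tricolorable
why: summing lk over 1 pair gives -3


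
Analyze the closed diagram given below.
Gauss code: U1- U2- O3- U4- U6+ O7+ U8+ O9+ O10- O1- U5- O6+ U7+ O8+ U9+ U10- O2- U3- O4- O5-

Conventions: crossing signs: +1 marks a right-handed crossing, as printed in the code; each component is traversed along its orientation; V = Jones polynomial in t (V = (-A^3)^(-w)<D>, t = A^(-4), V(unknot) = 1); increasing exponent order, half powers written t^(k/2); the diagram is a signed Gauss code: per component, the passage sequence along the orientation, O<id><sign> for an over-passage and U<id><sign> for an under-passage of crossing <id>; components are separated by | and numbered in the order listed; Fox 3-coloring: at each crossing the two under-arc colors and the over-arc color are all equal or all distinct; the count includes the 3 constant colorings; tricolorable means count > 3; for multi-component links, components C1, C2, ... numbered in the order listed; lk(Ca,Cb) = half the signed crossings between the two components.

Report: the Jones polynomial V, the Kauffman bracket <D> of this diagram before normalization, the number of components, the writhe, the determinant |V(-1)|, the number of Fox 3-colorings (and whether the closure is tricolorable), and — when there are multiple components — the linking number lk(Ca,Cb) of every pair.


Jones polynomial: V(t) = -t^-5 + t^-4 - t^-3 + 2t^-2 - t^-1 + 2 - t
<D> = -A^-10 + 2A^-6 - A^-2 + 2A^2 - A^6 + A^10 - A^14; writhe -2
components 1, writhe -2 (10 crossings)
3-colorings: 9 of 3^10, det 9 — tricolorable
note: the span of V is 6, forcing >= 6 crossings in any diagram


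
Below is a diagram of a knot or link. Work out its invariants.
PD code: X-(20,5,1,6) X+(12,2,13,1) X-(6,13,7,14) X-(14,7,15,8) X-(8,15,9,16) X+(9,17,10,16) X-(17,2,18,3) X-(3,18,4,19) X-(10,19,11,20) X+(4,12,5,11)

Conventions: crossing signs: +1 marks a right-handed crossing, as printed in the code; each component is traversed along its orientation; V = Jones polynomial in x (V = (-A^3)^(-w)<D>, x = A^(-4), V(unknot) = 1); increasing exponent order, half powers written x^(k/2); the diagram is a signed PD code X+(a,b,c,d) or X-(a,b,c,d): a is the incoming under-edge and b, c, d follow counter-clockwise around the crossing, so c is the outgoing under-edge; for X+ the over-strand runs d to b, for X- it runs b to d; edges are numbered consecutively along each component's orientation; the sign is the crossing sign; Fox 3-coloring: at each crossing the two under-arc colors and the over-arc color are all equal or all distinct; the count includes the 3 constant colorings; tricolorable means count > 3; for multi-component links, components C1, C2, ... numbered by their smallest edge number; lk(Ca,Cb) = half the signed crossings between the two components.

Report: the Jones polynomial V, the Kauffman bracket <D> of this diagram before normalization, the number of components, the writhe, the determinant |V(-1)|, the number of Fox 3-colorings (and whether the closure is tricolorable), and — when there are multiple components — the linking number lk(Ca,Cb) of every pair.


V(x) = x^-7 - 2x^-6 + 2x^-5 - 3x^-4 + 3x^-3 - 2x^-2 + 2x^-1
bracket: 2A^-8 - 2A^-4 + 3 - 3A^4 + 2A^8 - 2A^12 + A^16, w = -4
1 component, writhe -4, over 10 crossings
det 15, colorings 9 of 3^10 — tricolorable
observation: w = -4 shifts under R1 moves; the (-A^3)^(4) factor cancels that in V


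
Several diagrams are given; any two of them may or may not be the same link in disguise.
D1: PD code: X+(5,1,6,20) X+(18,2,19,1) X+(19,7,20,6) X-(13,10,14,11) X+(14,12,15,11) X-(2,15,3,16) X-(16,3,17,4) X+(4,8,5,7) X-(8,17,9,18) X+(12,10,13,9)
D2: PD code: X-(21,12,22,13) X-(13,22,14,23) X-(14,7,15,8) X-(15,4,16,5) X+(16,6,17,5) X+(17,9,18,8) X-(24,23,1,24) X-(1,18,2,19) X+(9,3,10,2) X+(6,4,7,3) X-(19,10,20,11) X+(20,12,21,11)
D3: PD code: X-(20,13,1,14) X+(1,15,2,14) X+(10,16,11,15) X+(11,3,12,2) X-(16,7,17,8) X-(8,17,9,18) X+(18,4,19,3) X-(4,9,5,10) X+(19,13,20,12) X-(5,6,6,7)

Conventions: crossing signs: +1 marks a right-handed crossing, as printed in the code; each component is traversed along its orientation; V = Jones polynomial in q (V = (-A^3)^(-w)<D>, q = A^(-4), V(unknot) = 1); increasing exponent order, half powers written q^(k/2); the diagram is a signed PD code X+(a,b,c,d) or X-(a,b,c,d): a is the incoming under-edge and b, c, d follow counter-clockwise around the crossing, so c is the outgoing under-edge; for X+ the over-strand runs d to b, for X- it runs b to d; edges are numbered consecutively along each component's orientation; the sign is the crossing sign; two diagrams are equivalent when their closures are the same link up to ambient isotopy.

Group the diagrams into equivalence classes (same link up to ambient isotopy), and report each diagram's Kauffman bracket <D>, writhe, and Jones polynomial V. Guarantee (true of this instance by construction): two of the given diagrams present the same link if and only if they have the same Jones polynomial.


grouping into links: {D1, D3} | {D2}
V(D1) = -q^-3 + 2q^-2 - 2q^-1 + 3 - 2q + 2q^2 - q^3  (w +2, c 10, <D> = -A^-6 + 2A^-2 - 2A^2 + 3A^6 - 2A^10 + 2A^14 - A^18)
D2 (bracket A^-2 + A^6 - A^10; 12 crossings at w = -2): V = -q^-4 + q^-3 + q^-1
V(D3) = -q^-3 + 2q^-2 - 2q^-1 + 3 - 2q + 2q^2 - q^3  [10 crossings, <D> = -A^-12 + 2A^-8 - 2A^-4 + 3 - 2A^4 + 2A^8 - A^12, w = 0]
why: 2 classes among 3 diagrams; unequal V(q) rules out equality


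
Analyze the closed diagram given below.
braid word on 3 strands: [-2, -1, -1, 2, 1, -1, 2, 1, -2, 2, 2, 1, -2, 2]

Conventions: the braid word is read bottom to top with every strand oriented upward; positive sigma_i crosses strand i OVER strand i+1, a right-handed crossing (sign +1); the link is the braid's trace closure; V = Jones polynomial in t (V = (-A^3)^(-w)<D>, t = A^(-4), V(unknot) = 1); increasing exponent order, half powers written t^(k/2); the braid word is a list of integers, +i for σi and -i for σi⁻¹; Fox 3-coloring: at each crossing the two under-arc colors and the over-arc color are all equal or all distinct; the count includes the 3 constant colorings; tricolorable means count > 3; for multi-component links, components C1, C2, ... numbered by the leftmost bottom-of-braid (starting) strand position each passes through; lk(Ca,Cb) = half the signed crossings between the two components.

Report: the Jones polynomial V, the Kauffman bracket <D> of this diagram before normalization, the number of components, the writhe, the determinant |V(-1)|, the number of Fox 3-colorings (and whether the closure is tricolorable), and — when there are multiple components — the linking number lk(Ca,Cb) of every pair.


Jones polynomial: V(t) = t + t^3 - t^4
<D> = -A^-10 + A^-6 + A^2; writhe +2
components 1, writhe +2 (14 crossings)
3-colorings: 9 of 3^14, det 3 — tricolorable
note: det 3 = |V(-1)|; divisible by 3, so tricolorable


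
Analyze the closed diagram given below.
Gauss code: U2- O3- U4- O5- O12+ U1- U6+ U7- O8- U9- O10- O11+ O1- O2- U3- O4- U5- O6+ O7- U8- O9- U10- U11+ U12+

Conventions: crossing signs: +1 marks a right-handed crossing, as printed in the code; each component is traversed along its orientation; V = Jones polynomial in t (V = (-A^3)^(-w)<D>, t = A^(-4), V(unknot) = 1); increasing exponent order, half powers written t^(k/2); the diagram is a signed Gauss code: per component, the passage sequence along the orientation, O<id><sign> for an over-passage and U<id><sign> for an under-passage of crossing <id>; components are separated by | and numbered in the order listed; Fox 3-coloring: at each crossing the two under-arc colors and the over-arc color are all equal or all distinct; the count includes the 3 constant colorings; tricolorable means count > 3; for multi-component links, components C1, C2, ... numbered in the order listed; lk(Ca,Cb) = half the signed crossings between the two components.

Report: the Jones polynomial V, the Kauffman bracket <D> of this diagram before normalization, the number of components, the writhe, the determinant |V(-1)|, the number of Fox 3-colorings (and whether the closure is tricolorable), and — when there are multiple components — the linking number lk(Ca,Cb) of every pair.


V = -t^-9 + 2t^-8 - 3t^-7 + 3t^-6 - 3t^-5 + 3t^-4 - t^-3 + t^-2
<D> = A^-10 - A^-6 + 3A^-2 - 3A^2 + 3A^6 - 3A^10 + 2A^14 - A^18 (w = -6)
1 component over 12 crossings, w = -6
3 Fox colorings among 3^12, |V(-1)| = 17: not tricolorable
why: w = -6 shifts under R1 moves; the (-A^3)^(6) factor cancels that in V


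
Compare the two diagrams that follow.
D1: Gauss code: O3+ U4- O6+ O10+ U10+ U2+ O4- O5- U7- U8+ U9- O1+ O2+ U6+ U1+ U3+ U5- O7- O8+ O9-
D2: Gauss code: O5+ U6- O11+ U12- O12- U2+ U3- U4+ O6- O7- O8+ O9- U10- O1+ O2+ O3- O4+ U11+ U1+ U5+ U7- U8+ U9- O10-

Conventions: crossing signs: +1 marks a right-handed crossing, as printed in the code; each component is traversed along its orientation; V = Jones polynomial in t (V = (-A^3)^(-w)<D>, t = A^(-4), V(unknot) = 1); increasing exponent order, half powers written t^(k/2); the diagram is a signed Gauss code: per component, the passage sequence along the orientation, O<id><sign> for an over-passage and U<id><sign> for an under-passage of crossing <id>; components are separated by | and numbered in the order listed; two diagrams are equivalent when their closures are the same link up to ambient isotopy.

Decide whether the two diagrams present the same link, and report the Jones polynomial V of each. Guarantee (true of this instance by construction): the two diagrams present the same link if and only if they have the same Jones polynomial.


same link: yes
V(D1) = t^-2 - t^-1 + 1 - t + t^2  [10 crossings, <D> = A^-2 - A^2 + A^6 - A^10 + A^14, w = +2]
V(D2) = t^-2 - t^-1 + 1 - t + t^2  [12 crossings, <D> = A^-8 - A^-4 + 1 - A^4 + A^8, w = 0]
insight: one V(t) for all 2 diagrams — one class (guaranteed)


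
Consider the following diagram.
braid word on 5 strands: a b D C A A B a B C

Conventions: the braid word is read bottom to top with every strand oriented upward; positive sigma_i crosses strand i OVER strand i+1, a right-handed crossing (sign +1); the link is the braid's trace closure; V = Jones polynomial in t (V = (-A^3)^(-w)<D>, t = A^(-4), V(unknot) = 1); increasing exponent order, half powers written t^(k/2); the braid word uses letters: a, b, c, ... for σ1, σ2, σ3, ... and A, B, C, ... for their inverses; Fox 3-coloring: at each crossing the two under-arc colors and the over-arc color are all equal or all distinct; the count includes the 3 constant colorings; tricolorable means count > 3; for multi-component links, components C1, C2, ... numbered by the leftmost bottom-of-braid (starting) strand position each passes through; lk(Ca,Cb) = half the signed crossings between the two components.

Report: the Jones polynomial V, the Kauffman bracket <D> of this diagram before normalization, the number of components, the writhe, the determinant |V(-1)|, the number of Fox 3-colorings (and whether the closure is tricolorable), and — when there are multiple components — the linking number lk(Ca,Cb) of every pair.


V(t) = t^-5 - 2t^-4 + 2t^-3 - 2t^-2 + 2t^-1 - 1 + t
bracket: A^-16 - A^-12 + 2A^-8 - 2A^-4 + 2 - 2A^4 + A^8, w = -4
1 component, writhe -4, over 10 crossings
det 11, colorings 3 of 3^10 — not tricolorable
observation: w = -4 shifts under R1 moves; the (-A^3)^(4) factor cancels that in V


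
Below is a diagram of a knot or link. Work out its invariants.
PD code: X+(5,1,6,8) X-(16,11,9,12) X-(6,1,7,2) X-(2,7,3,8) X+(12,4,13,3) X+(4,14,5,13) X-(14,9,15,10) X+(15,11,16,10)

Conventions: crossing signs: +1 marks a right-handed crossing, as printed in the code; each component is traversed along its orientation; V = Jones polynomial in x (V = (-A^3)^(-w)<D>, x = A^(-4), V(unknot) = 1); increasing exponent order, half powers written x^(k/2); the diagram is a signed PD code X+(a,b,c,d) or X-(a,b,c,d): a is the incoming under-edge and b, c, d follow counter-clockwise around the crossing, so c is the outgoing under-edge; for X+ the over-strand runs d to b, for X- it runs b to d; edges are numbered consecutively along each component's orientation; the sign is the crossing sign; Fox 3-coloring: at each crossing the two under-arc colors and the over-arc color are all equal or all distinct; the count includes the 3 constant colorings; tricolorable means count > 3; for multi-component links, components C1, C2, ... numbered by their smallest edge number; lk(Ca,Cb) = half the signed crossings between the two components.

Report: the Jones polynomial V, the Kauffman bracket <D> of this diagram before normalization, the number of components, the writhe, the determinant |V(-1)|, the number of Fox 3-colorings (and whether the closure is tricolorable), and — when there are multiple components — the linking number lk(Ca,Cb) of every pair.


Jones polynomial: V(x) = -x^(1/2) - x^(5/2)
<D> = -A^-10 - A^-2; writhe 0
components 2, writhe 0 (8 crossings)
linking number lk(C1,C2) = +1
3-colorings: 3 of 3^8, det 2 — not tricolorable
note: |V(-1)| = 2: so not tricolorable, since 3 does not divide 2


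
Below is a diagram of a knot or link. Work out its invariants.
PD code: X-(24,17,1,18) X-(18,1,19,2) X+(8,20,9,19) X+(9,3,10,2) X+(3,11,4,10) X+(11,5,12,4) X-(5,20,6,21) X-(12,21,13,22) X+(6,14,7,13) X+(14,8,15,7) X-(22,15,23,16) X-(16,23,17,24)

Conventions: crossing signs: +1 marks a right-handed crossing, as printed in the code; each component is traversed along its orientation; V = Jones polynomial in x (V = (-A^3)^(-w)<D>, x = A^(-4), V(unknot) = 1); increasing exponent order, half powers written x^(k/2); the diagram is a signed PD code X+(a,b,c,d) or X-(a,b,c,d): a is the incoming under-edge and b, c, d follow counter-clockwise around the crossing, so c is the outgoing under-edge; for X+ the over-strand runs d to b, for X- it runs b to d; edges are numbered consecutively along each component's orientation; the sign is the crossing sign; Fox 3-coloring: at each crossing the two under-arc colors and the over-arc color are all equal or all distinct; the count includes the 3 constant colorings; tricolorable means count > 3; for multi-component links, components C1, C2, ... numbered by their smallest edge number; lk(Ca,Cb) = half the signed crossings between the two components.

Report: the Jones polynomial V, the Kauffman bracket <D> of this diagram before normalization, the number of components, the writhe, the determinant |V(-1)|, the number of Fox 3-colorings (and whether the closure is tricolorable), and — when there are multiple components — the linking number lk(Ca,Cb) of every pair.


Jones polynomial: V(x) = -x^-5 + x^-4 - 2x^-3 + 3x^-2 - 3x^-1 + 5 - 3x + 3x^2 - 2x^3 + x^4 - x^5
<D> = -A^-20 + A^-16 - 2A^-12 + 3A^-8 - 3A^-4 + 5 - 3A^4 + 3A^8 - 2A^12 + A^16 - A^20; writhe 0
components 1, writhe 0 (12 crossings)
3-colorings: 3 of 3^12, det 25 — not tricolorable
note: w = 0 (over 12 crossings) is diagram-only; (-A^3)^(0) removes it from V


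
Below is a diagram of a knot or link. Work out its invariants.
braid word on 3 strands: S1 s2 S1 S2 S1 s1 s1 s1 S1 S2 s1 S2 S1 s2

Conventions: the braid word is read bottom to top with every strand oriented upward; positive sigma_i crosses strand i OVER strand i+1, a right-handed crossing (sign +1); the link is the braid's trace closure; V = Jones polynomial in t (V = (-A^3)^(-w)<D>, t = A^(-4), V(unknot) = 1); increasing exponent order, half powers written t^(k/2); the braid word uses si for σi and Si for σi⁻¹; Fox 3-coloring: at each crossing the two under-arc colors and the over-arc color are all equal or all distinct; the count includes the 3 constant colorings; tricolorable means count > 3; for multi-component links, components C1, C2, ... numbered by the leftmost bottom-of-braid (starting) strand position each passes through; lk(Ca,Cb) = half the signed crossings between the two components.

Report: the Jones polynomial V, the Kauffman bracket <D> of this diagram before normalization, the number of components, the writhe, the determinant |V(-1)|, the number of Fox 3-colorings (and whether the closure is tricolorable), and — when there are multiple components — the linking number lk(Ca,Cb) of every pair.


Jones polynomial: V(t) = t^-6 - 2t^-5 + 3t^-4 - 4t^-3 + 4t^-2 - 4t^-1 + 4 - 2t + t^2
<D> = A^-14 - 2A^-10 + 4A^-6 - 4A^-2 + 4A^2 - 4A^6 + 3A^10 - 2A^14 + A^18; writhe -2
components 1, writhe -2 (14 crossings)
3-colorings: 3 of 3^14, det 25 — not tricolorable
note: the span of V is 8, forcing >= 8 crossings in any diagram


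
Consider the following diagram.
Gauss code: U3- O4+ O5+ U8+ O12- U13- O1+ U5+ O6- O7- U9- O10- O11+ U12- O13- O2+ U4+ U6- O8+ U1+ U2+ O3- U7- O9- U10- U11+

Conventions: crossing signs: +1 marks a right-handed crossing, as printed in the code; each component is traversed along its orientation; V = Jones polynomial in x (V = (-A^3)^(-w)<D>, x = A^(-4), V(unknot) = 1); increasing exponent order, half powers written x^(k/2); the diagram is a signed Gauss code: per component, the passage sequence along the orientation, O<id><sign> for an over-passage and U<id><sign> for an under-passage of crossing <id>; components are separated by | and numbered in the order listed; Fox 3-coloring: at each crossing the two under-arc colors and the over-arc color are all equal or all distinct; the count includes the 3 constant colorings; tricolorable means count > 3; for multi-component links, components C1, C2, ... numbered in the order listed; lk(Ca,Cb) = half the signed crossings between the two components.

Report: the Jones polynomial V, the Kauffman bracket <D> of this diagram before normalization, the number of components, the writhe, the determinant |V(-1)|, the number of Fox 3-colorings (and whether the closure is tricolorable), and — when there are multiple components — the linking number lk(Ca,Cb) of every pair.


Jones polynomial: V(x) = -2x^-4 + 3x^-3 - 3x^-2 + 5x^-1 - 4 + 4x - 3x^2 + 2x^3 - x^4
<D> = A^-19 - 2A^-15 + 3A^-11 - 4A^-7 + 4A^-3 - 5A + 3A^5 - 3A^9 + 2A^13; writhe -1
components 1, writhe -1 (13 crossings)
3-colorings: 9 of 3^13, det 27 — tricolorable
note: |V(-1)| = 27: so tricolorable, since 3 divides 27


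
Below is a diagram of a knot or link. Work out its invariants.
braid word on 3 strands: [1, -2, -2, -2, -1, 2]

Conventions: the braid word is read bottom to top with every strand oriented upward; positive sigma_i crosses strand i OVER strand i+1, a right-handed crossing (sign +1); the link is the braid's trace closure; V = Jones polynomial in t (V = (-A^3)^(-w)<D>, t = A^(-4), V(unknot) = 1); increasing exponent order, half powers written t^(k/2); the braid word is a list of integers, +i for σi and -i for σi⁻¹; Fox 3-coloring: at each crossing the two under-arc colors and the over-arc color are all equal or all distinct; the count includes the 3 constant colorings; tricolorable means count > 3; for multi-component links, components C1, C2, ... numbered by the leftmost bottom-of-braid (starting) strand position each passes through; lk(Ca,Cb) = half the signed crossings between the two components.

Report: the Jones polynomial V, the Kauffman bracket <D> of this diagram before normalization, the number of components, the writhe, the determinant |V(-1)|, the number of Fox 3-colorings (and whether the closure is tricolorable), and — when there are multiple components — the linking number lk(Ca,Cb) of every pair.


V(t) = -t^-4 + t^-3 + t^-1
bracket: A^-2 + A^6 - A^10, w = -2
1 component, writhe -2, over 6 crossings
det 3, colorings 9 of 3^6 — tricolorable
observation: |V(-1)| = 3: so tricolorable, since 3 divides 3


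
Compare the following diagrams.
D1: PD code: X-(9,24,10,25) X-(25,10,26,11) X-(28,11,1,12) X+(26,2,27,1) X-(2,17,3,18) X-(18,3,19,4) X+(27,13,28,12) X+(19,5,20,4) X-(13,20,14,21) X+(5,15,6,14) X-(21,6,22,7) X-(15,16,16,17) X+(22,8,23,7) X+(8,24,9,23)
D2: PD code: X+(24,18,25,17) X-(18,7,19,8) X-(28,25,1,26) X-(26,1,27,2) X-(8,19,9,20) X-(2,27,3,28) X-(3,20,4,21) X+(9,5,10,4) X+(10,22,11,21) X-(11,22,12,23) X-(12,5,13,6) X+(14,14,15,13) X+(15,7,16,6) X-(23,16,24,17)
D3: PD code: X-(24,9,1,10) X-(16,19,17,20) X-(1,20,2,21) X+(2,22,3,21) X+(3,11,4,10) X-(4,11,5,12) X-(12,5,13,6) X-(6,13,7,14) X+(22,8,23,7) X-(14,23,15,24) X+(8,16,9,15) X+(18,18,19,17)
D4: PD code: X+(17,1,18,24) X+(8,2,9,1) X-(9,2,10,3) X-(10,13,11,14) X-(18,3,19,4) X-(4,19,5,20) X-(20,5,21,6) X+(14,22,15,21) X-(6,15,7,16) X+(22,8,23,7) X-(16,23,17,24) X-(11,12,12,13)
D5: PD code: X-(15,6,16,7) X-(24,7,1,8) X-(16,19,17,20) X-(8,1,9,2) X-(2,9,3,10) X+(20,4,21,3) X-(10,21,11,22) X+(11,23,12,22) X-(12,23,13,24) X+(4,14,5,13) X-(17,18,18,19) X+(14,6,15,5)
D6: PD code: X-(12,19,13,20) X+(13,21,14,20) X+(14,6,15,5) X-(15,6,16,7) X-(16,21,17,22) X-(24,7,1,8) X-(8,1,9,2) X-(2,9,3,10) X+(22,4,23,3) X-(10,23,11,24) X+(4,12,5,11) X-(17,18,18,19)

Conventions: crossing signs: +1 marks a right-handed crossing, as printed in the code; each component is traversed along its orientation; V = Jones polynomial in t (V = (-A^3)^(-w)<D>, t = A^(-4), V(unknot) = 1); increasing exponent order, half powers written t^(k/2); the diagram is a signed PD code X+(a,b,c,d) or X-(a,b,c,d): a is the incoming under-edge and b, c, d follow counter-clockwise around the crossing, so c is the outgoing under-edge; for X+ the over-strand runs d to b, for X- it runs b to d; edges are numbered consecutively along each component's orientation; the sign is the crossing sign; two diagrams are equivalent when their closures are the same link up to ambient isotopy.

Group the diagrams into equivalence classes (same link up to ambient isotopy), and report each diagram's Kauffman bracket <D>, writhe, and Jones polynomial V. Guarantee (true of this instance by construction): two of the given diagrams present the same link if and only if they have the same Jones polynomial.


classes: {D1} | {D2} | {D3, D4, D5, D6}
V(D1) = 1  [14 crossings, <D> = A^-6, w = -2]
V(D2) = -t^-4 + t^-3 + t^-1  (w -4, c 14, <D> = A^-8 + 1 - A^4)
D3 (bracket A^-10 - A^-6 + 2A^-2 - 2A^2 + 2A^6 - 2A^10 + A^14; 12 crossings at w = -2): V = t^-5 - 2t^-4 + 2t^-3 - 2t^-2 + 2t^-1 - 1 + t
V(D4) = t^-5 - 2t^-4 + 2t^-3 - 2t^-2 + 2t^-1 - 1 + t  [12 crossings, <D> = A^-16 - A^-12 + 2A^-8 - 2A^-4 + 2 - 2A^4 + A^8, w = -4]
D5 (bracket A^-16 - A^-12 + 2A^-8 - 2A^-4 + 2 - 2A^4 + A^8; 12 crossings at w = -4): V = t^-5 - 2t^-4 + 2t^-3 - 2t^-2 + 2t^-1 - 1 + t
D6 (bracket A^-16 - A^-12 + 2A^-8 - 2A^-4 + 2 - 2A^4 + A^8; 12 crossings at w = -4): V = t^-5 - 2t^-4 + 2t^-3 - 2t^-2 + 2t^-1 - 1 + t
note: comparing 6 Jones polynomials yields 3 groups


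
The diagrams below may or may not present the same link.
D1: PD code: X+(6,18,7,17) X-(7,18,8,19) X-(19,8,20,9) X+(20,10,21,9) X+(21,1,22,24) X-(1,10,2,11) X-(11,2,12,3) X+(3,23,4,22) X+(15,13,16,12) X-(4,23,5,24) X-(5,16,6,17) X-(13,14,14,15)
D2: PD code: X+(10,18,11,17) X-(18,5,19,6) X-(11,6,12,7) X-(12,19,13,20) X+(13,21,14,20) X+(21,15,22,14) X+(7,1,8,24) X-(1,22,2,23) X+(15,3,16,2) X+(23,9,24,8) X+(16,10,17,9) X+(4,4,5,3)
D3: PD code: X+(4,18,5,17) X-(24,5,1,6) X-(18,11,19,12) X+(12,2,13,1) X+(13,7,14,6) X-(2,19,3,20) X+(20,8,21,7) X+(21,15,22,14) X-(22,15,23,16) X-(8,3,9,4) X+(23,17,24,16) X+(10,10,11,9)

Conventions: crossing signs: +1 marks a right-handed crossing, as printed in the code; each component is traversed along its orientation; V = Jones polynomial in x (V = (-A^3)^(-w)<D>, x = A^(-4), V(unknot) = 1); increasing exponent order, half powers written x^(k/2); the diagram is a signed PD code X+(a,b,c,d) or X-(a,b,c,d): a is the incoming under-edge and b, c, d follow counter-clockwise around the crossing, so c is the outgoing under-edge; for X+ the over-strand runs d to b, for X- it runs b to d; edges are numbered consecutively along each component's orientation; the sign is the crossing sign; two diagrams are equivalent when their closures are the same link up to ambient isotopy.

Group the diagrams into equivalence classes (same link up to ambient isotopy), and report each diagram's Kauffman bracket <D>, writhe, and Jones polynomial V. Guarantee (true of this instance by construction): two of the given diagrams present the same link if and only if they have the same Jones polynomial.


grouping into links: {D1} | {D2} | {D3}
V(D1) = -x^-4 + x^-3 + x^-1  (w -2, c 12, <D> = A^-2 + A^6 - A^10)
V(D2) = x^-1 - 1 + 2x - 3x^2 + 3x^3 - 2x^4 + 2x^5 - x^6  (w +4, c 12, <D> = -A^-12 + 2A^-8 - 2A^-4 + 3 - 3A^4 + 2A^8 - A^12 + A^16)
V(D3) = -x^-3 + 3x^-2 - 3x^-1 + 4 - 4x + 3x^2 - 2x^3 + x^4  [12 crossings, <D> = A^-10 - 2A^-6 + 3A^-2 - 4A^2 + 4A^6 - 3A^10 + 3A^14 - A^18, w = +2]
why: comparing 3 Jones polynomials yields 3 groups


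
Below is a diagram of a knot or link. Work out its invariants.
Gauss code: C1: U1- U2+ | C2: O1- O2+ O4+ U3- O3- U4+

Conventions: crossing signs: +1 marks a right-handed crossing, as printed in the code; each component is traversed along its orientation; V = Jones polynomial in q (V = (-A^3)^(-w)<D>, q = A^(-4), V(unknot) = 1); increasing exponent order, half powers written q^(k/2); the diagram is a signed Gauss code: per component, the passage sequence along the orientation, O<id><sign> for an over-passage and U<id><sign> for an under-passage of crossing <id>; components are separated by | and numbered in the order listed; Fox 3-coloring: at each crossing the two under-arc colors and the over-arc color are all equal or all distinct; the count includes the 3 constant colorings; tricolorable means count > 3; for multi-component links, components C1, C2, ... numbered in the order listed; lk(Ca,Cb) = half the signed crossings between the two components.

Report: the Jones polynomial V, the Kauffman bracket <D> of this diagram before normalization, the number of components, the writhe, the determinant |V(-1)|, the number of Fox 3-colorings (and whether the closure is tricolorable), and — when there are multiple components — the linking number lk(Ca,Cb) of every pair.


V = -q^(-1/2) - q^(1/2)
<D> = -A^-2 - A^2 (w = 0)
2 components over 4 crossings, w = 0
lk(C1,C2): 0
9 Fox colorings among 3^4, |V(-1)| = 0: tricolorable
why: |V(-1)| = 0: so tricolorable, since 3 divides 0


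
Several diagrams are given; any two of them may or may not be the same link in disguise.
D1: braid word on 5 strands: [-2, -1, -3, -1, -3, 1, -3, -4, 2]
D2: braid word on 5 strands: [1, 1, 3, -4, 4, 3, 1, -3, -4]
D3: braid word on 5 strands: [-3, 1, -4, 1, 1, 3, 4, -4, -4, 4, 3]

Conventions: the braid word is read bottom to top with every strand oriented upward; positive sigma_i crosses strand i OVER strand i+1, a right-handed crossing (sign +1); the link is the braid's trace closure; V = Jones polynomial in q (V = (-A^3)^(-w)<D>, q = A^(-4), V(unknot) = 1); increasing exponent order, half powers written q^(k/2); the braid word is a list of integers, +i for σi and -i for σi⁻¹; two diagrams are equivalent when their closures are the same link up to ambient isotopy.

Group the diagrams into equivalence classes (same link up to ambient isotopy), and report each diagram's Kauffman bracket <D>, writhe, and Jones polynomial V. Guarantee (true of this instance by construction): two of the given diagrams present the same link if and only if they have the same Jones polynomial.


grouping into links: {D1} | {D2, D3}
V(D1) = q^(-9/2) - q^(-5/2) - q^(-3/2) - q^(-1/2)  (w -5, c 9, <D> = A^-13 + A^-9 + A^-5 - A^3)
V(D2) = -q^(1/2) - q^(3/2) - q^(5/2) + q^(9/2)  (w +3, c 9, <D> = -A^-9 + A^-1 + A^3 + A^7)
V(D3) = -q^(1/2) - q^(3/2) - q^(5/2) + q^(9/2)  (w +3, c 11, <D> = -A^-9 + A^-1 + A^3 + A^7)
key observation: V(q) takes 2 values over 3 diagrams, fixing the grouping


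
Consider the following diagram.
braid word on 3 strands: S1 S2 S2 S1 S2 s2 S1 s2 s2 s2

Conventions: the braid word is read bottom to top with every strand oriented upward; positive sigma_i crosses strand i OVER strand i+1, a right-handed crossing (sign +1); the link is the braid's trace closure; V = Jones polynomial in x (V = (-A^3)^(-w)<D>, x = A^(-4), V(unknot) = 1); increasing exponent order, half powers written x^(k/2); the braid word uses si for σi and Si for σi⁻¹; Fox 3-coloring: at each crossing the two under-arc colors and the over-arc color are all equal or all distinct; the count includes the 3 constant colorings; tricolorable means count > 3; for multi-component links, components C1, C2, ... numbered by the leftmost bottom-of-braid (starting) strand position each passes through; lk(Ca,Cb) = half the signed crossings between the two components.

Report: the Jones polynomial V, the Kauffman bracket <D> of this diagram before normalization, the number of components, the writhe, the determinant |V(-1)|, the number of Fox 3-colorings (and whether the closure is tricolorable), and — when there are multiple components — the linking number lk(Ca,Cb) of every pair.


V(x) = -x^-5 + x^-4 - x^-3 + 2x^-2 - x^-1 + 2 - x
bracket: -A^-10 + 2A^-6 - A^-2 + 2A^2 - A^6 + A^10 - A^14, w = -2
1 component, writhe -2, over 10 crossings
det 9, colorings 9 of 3^10 — tricolorable
observation: w = -2 (over 10 crossings) is diagram-only; (-A^3)^(2) removes it from V
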